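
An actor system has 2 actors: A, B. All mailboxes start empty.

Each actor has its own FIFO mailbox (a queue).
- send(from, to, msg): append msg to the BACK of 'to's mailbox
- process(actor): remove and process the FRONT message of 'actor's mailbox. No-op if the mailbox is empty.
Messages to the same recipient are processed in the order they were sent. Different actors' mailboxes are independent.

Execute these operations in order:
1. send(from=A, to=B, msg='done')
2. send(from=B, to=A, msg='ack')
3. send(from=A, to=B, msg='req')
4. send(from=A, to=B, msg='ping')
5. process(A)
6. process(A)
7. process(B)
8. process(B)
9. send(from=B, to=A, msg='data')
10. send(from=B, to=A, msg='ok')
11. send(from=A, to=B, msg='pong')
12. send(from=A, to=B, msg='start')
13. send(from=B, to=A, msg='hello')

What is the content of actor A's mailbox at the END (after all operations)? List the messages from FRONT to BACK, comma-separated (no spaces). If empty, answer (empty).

After 1 (send(from=A, to=B, msg='done')): A:[] B:[done]
After 2 (send(from=B, to=A, msg='ack')): A:[ack] B:[done]
After 3 (send(from=A, to=B, msg='req')): A:[ack] B:[done,req]
After 4 (send(from=A, to=B, msg='ping')): A:[ack] B:[done,req,ping]
After 5 (process(A)): A:[] B:[done,req,ping]
After 6 (process(A)): A:[] B:[done,req,ping]
After 7 (process(B)): A:[] B:[req,ping]
After 8 (process(B)): A:[] B:[ping]
After 9 (send(from=B, to=A, msg='data')): A:[data] B:[ping]
After 10 (send(from=B, to=A, msg='ok')): A:[data,ok] B:[ping]
After 11 (send(from=A, to=B, msg='pong')): A:[data,ok] B:[ping,pong]
After 12 (send(from=A, to=B, msg='start')): A:[data,ok] B:[ping,pong,start]
After 13 (send(from=B, to=A, msg='hello')): A:[data,ok,hello] B:[ping,pong,start]

Answer: data,ok,hello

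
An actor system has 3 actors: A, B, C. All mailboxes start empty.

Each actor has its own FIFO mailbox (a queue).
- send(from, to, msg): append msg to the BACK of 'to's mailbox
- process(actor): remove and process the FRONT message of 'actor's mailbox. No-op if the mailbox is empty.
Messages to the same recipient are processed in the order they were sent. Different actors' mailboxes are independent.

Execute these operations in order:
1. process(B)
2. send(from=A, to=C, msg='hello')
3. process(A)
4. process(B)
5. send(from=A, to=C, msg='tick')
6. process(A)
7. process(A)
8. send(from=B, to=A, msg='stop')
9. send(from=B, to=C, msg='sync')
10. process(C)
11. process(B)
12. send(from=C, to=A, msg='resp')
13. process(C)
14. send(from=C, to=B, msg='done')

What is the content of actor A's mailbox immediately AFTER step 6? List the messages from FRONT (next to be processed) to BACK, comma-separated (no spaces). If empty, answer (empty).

After 1 (process(B)): A:[] B:[] C:[]
After 2 (send(from=A, to=C, msg='hello')): A:[] B:[] C:[hello]
After 3 (process(A)): A:[] B:[] C:[hello]
After 4 (process(B)): A:[] B:[] C:[hello]
After 5 (send(from=A, to=C, msg='tick')): A:[] B:[] C:[hello,tick]
After 6 (process(A)): A:[] B:[] C:[hello,tick]

(empty)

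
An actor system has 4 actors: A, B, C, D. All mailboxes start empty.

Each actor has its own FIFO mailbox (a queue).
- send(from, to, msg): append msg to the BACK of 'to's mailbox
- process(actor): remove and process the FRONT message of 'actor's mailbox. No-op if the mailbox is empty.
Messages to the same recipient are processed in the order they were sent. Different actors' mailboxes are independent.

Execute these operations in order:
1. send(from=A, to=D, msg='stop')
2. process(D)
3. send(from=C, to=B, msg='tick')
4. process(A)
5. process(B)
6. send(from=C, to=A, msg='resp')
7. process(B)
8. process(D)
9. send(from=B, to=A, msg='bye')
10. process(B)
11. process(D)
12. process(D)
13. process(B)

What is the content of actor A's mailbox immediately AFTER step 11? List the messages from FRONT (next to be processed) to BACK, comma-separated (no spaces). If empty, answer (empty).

After 1 (send(from=A, to=D, msg='stop')): A:[] B:[] C:[] D:[stop]
After 2 (process(D)): A:[] B:[] C:[] D:[]
After 3 (send(from=C, to=B, msg='tick')): A:[] B:[tick] C:[] D:[]
After 4 (process(A)): A:[] B:[tick] C:[] D:[]
After 5 (process(B)): A:[] B:[] C:[] D:[]
After 6 (send(from=C, to=A, msg='resp')): A:[resp] B:[] C:[] D:[]
After 7 (process(B)): A:[resp] B:[] C:[] D:[]
After 8 (process(D)): A:[resp] B:[] C:[] D:[]
After 9 (send(from=B, to=A, msg='bye')): A:[resp,bye] B:[] C:[] D:[]
After 10 (process(B)): A:[resp,bye] B:[] C:[] D:[]
After 11 (process(D)): A:[resp,bye] B:[] C:[] D:[]

resp,bye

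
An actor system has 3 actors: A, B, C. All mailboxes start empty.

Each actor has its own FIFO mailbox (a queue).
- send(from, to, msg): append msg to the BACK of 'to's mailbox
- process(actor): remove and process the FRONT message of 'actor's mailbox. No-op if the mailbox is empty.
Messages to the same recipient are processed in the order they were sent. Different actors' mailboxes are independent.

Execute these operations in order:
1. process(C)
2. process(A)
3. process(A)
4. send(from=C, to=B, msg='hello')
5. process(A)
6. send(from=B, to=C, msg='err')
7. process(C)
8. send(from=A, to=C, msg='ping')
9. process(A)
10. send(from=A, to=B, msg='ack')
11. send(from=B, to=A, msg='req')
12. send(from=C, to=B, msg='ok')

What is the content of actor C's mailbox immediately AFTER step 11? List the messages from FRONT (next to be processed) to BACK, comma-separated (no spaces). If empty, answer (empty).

After 1 (process(C)): A:[] B:[] C:[]
After 2 (process(A)): A:[] B:[] C:[]
After 3 (process(A)): A:[] B:[] C:[]
After 4 (send(from=C, to=B, msg='hello')): A:[] B:[hello] C:[]
After 5 (process(A)): A:[] B:[hello] C:[]
After 6 (send(from=B, to=C, msg='err')): A:[] B:[hello] C:[err]
After 7 (process(C)): A:[] B:[hello] C:[]
After 8 (send(from=A, to=C, msg='ping')): A:[] B:[hello] C:[ping]
After 9 (process(A)): A:[] B:[hello] C:[ping]
After 10 (send(from=A, to=B, msg='ack')): A:[] B:[hello,ack] C:[ping]
After 11 (send(from=B, to=A, msg='req')): A:[req] B:[hello,ack] C:[ping]

ping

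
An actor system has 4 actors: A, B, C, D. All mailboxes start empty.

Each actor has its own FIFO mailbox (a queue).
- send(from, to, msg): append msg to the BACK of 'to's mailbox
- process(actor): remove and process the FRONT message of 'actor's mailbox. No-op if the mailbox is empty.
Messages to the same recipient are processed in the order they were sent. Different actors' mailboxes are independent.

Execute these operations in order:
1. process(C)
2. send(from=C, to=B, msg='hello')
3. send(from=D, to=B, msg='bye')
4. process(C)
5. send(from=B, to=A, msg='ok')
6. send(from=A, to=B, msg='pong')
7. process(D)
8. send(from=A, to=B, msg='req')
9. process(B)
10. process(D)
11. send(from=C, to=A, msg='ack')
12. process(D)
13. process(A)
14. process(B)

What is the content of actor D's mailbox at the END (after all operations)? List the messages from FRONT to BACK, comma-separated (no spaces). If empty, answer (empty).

Answer: (empty)

Derivation:
After 1 (process(C)): A:[] B:[] C:[] D:[]
After 2 (send(from=C, to=B, msg='hello')): A:[] B:[hello] C:[] D:[]
After 3 (send(from=D, to=B, msg='bye')): A:[] B:[hello,bye] C:[] D:[]
After 4 (process(C)): A:[] B:[hello,bye] C:[] D:[]
After 5 (send(from=B, to=A, msg='ok')): A:[ok] B:[hello,bye] C:[] D:[]
After 6 (send(from=A, to=B, msg='pong')): A:[ok] B:[hello,bye,pong] C:[] D:[]
After 7 (process(D)): A:[ok] B:[hello,bye,pong] C:[] D:[]
After 8 (send(from=A, to=B, msg='req')): A:[ok] B:[hello,bye,pong,req] C:[] D:[]
After 9 (process(B)): A:[ok] B:[bye,pong,req] C:[] D:[]
After 10 (process(D)): A:[ok] B:[bye,pong,req] C:[] D:[]
After 11 (send(from=C, to=A, msg='ack')): A:[ok,ack] B:[bye,pong,req] C:[] D:[]
After 12 (process(D)): A:[ok,ack] B:[bye,pong,req] C:[] D:[]
After 13 (process(A)): A:[ack] B:[bye,pong,req] C:[] D:[]
After 14 (process(B)): A:[ack] B:[pong,req] C:[] D:[]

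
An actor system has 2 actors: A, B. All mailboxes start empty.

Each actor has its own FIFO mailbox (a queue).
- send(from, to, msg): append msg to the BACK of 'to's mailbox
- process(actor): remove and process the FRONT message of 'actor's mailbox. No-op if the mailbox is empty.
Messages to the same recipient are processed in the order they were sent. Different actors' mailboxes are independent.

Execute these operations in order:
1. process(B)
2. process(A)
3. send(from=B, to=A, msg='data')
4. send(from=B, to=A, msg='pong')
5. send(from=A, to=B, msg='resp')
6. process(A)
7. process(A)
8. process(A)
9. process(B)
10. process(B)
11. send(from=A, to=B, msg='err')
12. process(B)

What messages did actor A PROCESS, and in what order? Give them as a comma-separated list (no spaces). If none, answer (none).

Answer: data,pong

Derivation:
After 1 (process(B)): A:[] B:[]
After 2 (process(A)): A:[] B:[]
After 3 (send(from=B, to=A, msg='data')): A:[data] B:[]
After 4 (send(from=B, to=A, msg='pong')): A:[data,pong] B:[]
After 5 (send(from=A, to=B, msg='resp')): A:[data,pong] B:[resp]
After 6 (process(A)): A:[pong] B:[resp]
After 7 (process(A)): A:[] B:[resp]
After 8 (process(A)): A:[] B:[resp]
After 9 (process(B)): A:[] B:[]
After 10 (process(B)): A:[] B:[]
After 11 (send(from=A, to=B, msg='err')): A:[] B:[err]
After 12 (process(B)): A:[] B:[]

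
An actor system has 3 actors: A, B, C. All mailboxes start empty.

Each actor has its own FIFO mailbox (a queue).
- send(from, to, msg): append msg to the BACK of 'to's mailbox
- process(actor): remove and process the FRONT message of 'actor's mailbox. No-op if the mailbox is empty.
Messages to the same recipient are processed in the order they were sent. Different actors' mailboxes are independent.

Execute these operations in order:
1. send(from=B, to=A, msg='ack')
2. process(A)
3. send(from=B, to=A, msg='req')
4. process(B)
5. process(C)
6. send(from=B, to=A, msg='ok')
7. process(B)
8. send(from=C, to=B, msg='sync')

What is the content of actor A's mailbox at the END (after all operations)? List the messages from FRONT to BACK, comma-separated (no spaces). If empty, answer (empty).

Answer: req,ok

Derivation:
After 1 (send(from=B, to=A, msg='ack')): A:[ack] B:[] C:[]
After 2 (process(A)): A:[] B:[] C:[]
After 3 (send(from=B, to=A, msg='req')): A:[req] B:[] C:[]
After 4 (process(B)): A:[req] B:[] C:[]
After 5 (process(C)): A:[req] B:[] C:[]
After 6 (send(from=B, to=A, msg='ok')): A:[req,ok] B:[] C:[]
After 7 (process(B)): A:[req,ok] B:[] C:[]
After 8 (send(from=C, to=B, msg='sync')): A:[req,ok] B:[sync] C:[]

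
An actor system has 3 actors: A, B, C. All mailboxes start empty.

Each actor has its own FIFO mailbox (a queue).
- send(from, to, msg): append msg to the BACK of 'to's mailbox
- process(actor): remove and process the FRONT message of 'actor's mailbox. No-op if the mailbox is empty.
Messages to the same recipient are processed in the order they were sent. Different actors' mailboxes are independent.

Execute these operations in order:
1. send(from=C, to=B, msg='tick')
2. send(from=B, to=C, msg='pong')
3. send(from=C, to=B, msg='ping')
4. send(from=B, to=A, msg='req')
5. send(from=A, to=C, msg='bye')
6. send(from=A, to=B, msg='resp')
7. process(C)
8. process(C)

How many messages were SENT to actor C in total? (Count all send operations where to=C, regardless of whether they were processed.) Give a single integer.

After 1 (send(from=C, to=B, msg='tick')): A:[] B:[tick] C:[]
After 2 (send(from=B, to=C, msg='pong')): A:[] B:[tick] C:[pong]
After 3 (send(from=C, to=B, msg='ping')): A:[] B:[tick,ping] C:[pong]
After 4 (send(from=B, to=A, msg='req')): A:[req] B:[tick,ping] C:[pong]
After 5 (send(from=A, to=C, msg='bye')): A:[req] B:[tick,ping] C:[pong,bye]
After 6 (send(from=A, to=B, msg='resp')): A:[req] B:[tick,ping,resp] C:[pong,bye]
After 7 (process(C)): A:[req] B:[tick,ping,resp] C:[bye]
After 8 (process(C)): A:[req] B:[tick,ping,resp] C:[]

Answer: 2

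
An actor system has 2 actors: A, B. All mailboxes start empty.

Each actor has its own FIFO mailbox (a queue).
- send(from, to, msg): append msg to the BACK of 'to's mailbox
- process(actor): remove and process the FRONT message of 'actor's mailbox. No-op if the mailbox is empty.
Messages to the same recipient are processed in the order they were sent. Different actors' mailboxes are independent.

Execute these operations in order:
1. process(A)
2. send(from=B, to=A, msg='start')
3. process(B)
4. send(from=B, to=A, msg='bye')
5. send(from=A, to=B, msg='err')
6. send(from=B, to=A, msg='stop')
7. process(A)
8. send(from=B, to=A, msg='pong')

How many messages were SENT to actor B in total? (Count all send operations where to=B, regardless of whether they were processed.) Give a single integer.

After 1 (process(A)): A:[] B:[]
After 2 (send(from=B, to=A, msg='start')): A:[start] B:[]
After 3 (process(B)): A:[start] B:[]
After 4 (send(from=B, to=A, msg='bye')): A:[start,bye] B:[]
After 5 (send(from=A, to=B, msg='err')): A:[start,bye] B:[err]
After 6 (send(from=B, to=A, msg='stop')): A:[start,bye,stop] B:[err]
After 7 (process(A)): A:[bye,stop] B:[err]
After 8 (send(from=B, to=A, msg='pong')): A:[bye,stop,pong] B:[err]

Answer: 1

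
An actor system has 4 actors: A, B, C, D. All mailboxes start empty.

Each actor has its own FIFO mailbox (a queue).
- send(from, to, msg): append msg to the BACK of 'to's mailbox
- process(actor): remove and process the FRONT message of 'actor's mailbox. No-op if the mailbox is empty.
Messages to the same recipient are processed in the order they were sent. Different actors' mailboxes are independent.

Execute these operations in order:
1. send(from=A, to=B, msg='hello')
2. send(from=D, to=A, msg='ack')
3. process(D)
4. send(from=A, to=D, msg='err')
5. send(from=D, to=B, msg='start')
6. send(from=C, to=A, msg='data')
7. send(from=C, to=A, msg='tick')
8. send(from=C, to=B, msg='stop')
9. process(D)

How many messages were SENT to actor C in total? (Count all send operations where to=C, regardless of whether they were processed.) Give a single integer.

Answer: 0

Derivation:
After 1 (send(from=A, to=B, msg='hello')): A:[] B:[hello] C:[] D:[]
After 2 (send(from=D, to=A, msg='ack')): A:[ack] B:[hello] C:[] D:[]
After 3 (process(D)): A:[ack] B:[hello] C:[] D:[]
After 4 (send(from=A, to=D, msg='err')): A:[ack] B:[hello] C:[] D:[err]
After 5 (send(from=D, to=B, msg='start')): A:[ack] B:[hello,start] C:[] D:[err]
After 6 (send(from=C, to=A, msg='data')): A:[ack,data] B:[hello,start] C:[] D:[err]
After 7 (send(from=C, to=A, msg='tick')): A:[ack,data,tick] B:[hello,start] C:[] D:[err]
After 8 (send(from=C, to=B, msg='stop')): A:[ack,data,tick] B:[hello,start,stop] C:[] D:[err]
After 9 (process(D)): A:[ack,data,tick] B:[hello,start,stop] C:[] D:[]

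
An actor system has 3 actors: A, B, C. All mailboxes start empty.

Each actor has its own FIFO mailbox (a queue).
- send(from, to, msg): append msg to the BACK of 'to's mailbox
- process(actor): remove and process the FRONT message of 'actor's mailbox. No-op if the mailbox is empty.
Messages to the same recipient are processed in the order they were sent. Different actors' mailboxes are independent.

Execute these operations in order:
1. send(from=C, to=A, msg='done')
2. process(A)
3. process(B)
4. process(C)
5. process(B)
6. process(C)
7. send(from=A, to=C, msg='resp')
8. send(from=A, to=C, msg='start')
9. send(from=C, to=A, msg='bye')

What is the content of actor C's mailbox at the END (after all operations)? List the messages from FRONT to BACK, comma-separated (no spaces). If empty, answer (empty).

Answer: resp,start

Derivation:
After 1 (send(from=C, to=A, msg='done')): A:[done] B:[] C:[]
After 2 (process(A)): A:[] B:[] C:[]
After 3 (process(B)): A:[] B:[] C:[]
After 4 (process(C)): A:[] B:[] C:[]
After 5 (process(B)): A:[] B:[] C:[]
After 6 (process(C)): A:[] B:[] C:[]
After 7 (send(from=A, to=C, msg='resp')): A:[] B:[] C:[resp]
After 8 (send(from=A, to=C, msg='start')): A:[] B:[] C:[resp,start]
After 9 (send(from=C, to=A, msg='bye')): A:[bye] B:[] C:[resp,start]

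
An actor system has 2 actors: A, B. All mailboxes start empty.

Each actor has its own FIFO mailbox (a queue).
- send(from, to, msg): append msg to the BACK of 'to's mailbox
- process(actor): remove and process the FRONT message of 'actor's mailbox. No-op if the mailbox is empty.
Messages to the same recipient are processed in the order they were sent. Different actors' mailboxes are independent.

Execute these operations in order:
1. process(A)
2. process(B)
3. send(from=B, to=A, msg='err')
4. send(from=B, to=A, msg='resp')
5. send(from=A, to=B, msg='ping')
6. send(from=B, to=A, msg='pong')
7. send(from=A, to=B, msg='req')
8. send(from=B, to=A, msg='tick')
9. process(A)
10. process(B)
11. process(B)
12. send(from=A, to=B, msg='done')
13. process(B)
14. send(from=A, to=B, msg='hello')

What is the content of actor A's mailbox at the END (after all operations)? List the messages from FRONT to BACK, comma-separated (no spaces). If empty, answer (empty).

After 1 (process(A)): A:[] B:[]
After 2 (process(B)): A:[] B:[]
After 3 (send(from=B, to=A, msg='err')): A:[err] B:[]
After 4 (send(from=B, to=A, msg='resp')): A:[err,resp] B:[]
After 5 (send(from=A, to=B, msg='ping')): A:[err,resp] B:[ping]
After 6 (send(from=B, to=A, msg='pong')): A:[err,resp,pong] B:[ping]
After 7 (send(from=A, to=B, msg='req')): A:[err,resp,pong] B:[ping,req]
After 8 (send(from=B, to=A, msg='tick')): A:[err,resp,pong,tick] B:[ping,req]
After 9 (process(A)): A:[resp,pong,tick] B:[ping,req]
After 10 (process(B)): A:[resp,pong,tick] B:[req]
After 11 (process(B)): A:[resp,pong,tick] B:[]
After 12 (send(from=A, to=B, msg='done')): A:[resp,pong,tick] B:[done]
After 13 (process(B)): A:[resp,pong,tick] B:[]
After 14 (send(from=A, to=B, msg='hello')): A:[resp,pong,tick] B:[hello]

Answer: resp,pong,tick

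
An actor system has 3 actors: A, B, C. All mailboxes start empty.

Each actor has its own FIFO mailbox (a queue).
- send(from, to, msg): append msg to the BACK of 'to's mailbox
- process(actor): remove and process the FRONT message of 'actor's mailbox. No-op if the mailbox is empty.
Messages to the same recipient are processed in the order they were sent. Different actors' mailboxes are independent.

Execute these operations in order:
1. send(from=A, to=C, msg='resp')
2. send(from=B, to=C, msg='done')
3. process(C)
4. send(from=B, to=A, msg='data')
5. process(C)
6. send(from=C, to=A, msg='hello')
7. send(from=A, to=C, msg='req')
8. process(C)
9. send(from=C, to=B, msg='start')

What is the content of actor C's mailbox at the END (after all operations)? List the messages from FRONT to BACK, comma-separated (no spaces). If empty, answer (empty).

After 1 (send(from=A, to=C, msg='resp')): A:[] B:[] C:[resp]
After 2 (send(from=B, to=C, msg='done')): A:[] B:[] C:[resp,done]
After 3 (process(C)): A:[] B:[] C:[done]
After 4 (send(from=B, to=A, msg='data')): A:[data] B:[] C:[done]
After 5 (process(C)): A:[data] B:[] C:[]
After 6 (send(from=C, to=A, msg='hello')): A:[data,hello] B:[] C:[]
After 7 (send(from=A, to=C, msg='req')): A:[data,hello] B:[] C:[req]
After 8 (process(C)): A:[data,hello] B:[] C:[]
After 9 (send(from=C, to=B, msg='start')): A:[data,hello] B:[start] C:[]

Answer: (empty)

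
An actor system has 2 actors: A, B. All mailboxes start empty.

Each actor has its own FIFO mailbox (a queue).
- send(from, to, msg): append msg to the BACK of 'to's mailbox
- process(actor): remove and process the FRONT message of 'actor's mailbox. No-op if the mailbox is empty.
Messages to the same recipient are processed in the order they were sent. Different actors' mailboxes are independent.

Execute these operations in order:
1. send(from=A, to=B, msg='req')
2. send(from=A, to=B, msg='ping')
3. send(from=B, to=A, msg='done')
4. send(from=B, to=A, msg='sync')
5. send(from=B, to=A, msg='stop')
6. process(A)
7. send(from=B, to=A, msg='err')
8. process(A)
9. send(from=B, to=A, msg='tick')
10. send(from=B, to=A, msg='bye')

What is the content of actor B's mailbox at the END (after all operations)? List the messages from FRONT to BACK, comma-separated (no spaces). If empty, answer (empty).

After 1 (send(from=A, to=B, msg='req')): A:[] B:[req]
After 2 (send(from=A, to=B, msg='ping')): A:[] B:[req,ping]
After 3 (send(from=B, to=A, msg='done')): A:[done] B:[req,ping]
After 4 (send(from=B, to=A, msg='sync')): A:[done,sync] B:[req,ping]
After 5 (send(from=B, to=A, msg='stop')): A:[done,sync,stop] B:[req,ping]
After 6 (process(A)): A:[sync,stop] B:[req,ping]
After 7 (send(from=B, to=A, msg='err')): A:[sync,stop,err] B:[req,ping]
After 8 (process(A)): A:[stop,err] B:[req,ping]
After 9 (send(from=B, to=A, msg='tick')): A:[stop,err,tick] B:[req,ping]
After 10 (send(from=B, to=A, msg='bye')): A:[stop,err,tick,bye] B:[req,ping]

Answer: req,ping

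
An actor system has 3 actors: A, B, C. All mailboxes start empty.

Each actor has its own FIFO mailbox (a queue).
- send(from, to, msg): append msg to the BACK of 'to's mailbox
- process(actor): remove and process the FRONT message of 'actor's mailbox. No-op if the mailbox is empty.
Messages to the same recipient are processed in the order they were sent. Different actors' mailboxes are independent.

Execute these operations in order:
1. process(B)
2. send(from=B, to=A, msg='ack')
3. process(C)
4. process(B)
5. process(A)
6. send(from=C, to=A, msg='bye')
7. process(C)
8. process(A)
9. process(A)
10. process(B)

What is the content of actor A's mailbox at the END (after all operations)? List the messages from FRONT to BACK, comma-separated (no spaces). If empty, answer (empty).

Answer: (empty)

Derivation:
After 1 (process(B)): A:[] B:[] C:[]
After 2 (send(from=B, to=A, msg='ack')): A:[ack] B:[] C:[]
After 3 (process(C)): A:[ack] B:[] C:[]
After 4 (process(B)): A:[ack] B:[] C:[]
After 5 (process(A)): A:[] B:[] C:[]
After 6 (send(from=C, to=A, msg='bye')): A:[bye] B:[] C:[]
After 7 (process(C)): A:[bye] B:[] C:[]
After 8 (process(A)): A:[] B:[] C:[]
After 9 (process(A)): A:[] B:[] C:[]
After 10 (process(B)): A:[] B:[] C:[]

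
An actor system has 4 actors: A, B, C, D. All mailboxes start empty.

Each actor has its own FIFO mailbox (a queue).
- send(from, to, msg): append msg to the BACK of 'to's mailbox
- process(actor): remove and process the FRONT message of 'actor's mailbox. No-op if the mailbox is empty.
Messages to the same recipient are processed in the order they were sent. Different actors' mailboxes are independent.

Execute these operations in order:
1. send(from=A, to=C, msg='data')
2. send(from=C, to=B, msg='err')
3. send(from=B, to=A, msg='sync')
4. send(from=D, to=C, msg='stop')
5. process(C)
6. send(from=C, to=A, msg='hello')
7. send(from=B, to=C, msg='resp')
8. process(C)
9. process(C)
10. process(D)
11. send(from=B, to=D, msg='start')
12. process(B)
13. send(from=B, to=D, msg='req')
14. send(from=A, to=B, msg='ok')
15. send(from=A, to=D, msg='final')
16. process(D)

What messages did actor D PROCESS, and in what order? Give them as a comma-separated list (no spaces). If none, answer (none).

Answer: start

Derivation:
After 1 (send(from=A, to=C, msg='data')): A:[] B:[] C:[data] D:[]
After 2 (send(from=C, to=B, msg='err')): A:[] B:[err] C:[data] D:[]
After 3 (send(from=B, to=A, msg='sync')): A:[sync] B:[err] C:[data] D:[]
After 4 (send(from=D, to=C, msg='stop')): A:[sync] B:[err] C:[data,stop] D:[]
After 5 (process(C)): A:[sync] B:[err] C:[stop] D:[]
After 6 (send(from=C, to=A, msg='hello')): A:[sync,hello] B:[err] C:[stop] D:[]
After 7 (send(from=B, to=C, msg='resp')): A:[sync,hello] B:[err] C:[stop,resp] D:[]
After 8 (process(C)): A:[sync,hello] B:[err] C:[resp] D:[]
After 9 (process(C)): A:[sync,hello] B:[err] C:[] D:[]
After 10 (process(D)): A:[sync,hello] B:[err] C:[] D:[]
After 11 (send(from=B, to=D, msg='start')): A:[sync,hello] B:[err] C:[] D:[start]
After 12 (process(B)): A:[sync,hello] B:[] C:[] D:[start]
After 13 (send(from=B, to=D, msg='req')): A:[sync,hello] B:[] C:[] D:[start,req]
After 14 (send(from=A, to=B, msg='ok')): A:[sync,hello] B:[ok] C:[] D:[start,req]
After 15 (send(from=A, to=D, msg='final')): A:[sync,hello] B:[ok] C:[] D:[start,req,final]
After 16 (process(D)): A:[sync,hello] B:[ok] C:[] D:[req,final]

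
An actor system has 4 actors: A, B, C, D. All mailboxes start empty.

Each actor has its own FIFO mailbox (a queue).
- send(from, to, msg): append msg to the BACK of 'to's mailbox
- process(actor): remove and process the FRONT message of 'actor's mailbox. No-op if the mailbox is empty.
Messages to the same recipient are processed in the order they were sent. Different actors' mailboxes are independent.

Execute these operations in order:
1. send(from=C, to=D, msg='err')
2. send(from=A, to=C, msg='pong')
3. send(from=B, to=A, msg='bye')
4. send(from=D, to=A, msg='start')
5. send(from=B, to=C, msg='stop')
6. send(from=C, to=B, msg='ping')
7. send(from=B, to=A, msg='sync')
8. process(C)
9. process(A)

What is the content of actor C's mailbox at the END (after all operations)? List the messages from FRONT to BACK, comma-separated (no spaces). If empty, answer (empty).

Answer: stop

Derivation:
After 1 (send(from=C, to=D, msg='err')): A:[] B:[] C:[] D:[err]
After 2 (send(from=A, to=C, msg='pong')): A:[] B:[] C:[pong] D:[err]
After 3 (send(from=B, to=A, msg='bye')): A:[bye] B:[] C:[pong] D:[err]
After 4 (send(from=D, to=A, msg='start')): A:[bye,start] B:[] C:[pong] D:[err]
After 5 (send(from=B, to=C, msg='stop')): A:[bye,start] B:[] C:[pong,stop] D:[err]
After 6 (send(from=C, to=B, msg='ping')): A:[bye,start] B:[ping] C:[pong,stop] D:[err]
After 7 (send(from=B, to=A, msg='sync')): A:[bye,start,sync] B:[ping] C:[pong,stop] D:[err]
After 8 (process(C)): A:[bye,start,sync] B:[ping] C:[stop] D:[err]
After 9 (process(A)): A:[start,sync] B:[ping] C:[stop] D:[err]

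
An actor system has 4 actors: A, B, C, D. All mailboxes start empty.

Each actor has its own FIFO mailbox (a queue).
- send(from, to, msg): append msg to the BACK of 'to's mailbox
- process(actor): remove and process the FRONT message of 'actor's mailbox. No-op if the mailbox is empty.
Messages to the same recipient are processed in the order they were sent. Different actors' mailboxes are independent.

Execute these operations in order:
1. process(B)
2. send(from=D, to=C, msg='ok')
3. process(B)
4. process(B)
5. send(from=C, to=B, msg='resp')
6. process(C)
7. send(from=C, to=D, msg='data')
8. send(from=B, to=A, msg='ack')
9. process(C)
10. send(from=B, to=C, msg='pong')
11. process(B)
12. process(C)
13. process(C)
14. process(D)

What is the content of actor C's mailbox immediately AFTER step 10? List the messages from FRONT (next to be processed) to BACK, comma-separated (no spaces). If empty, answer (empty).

After 1 (process(B)): A:[] B:[] C:[] D:[]
After 2 (send(from=D, to=C, msg='ok')): A:[] B:[] C:[ok] D:[]
After 3 (process(B)): A:[] B:[] C:[ok] D:[]
After 4 (process(B)): A:[] B:[] C:[ok] D:[]
After 5 (send(from=C, to=B, msg='resp')): A:[] B:[resp] C:[ok] D:[]
After 6 (process(C)): A:[] B:[resp] C:[] D:[]
After 7 (send(from=C, to=D, msg='data')): A:[] B:[resp] C:[] D:[data]
After 8 (send(from=B, to=A, msg='ack')): A:[ack] B:[resp] C:[] D:[data]
After 9 (process(C)): A:[ack] B:[resp] C:[] D:[data]
After 10 (send(from=B, to=C, msg='pong')): A:[ack] B:[resp] C:[pong] D:[data]

pong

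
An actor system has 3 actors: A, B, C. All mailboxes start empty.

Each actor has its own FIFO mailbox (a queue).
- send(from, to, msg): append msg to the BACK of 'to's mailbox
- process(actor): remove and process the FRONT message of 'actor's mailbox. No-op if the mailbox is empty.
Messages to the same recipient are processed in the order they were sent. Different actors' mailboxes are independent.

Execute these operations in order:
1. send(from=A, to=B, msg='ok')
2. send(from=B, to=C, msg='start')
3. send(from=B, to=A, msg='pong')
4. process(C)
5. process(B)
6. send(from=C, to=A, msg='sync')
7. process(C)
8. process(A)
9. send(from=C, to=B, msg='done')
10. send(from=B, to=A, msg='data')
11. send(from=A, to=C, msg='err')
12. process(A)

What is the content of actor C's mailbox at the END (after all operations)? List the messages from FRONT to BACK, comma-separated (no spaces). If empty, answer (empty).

Answer: err

Derivation:
After 1 (send(from=A, to=B, msg='ok')): A:[] B:[ok] C:[]
After 2 (send(from=B, to=C, msg='start')): A:[] B:[ok] C:[start]
After 3 (send(from=B, to=A, msg='pong')): A:[pong] B:[ok] C:[start]
After 4 (process(C)): A:[pong] B:[ok] C:[]
After 5 (process(B)): A:[pong] B:[] C:[]
After 6 (send(from=C, to=A, msg='sync')): A:[pong,sync] B:[] C:[]
After 7 (process(C)): A:[pong,sync] B:[] C:[]
After 8 (process(A)): A:[sync] B:[] C:[]
After 9 (send(from=C, to=B, msg='done')): A:[sync] B:[done] C:[]
After 10 (send(from=B, to=A, msg='data')): A:[sync,data] B:[done] C:[]
After 11 (send(from=A, to=C, msg='err')): A:[sync,data] B:[done] C:[err]
After 12 (process(A)): A:[data] B:[done] C:[err]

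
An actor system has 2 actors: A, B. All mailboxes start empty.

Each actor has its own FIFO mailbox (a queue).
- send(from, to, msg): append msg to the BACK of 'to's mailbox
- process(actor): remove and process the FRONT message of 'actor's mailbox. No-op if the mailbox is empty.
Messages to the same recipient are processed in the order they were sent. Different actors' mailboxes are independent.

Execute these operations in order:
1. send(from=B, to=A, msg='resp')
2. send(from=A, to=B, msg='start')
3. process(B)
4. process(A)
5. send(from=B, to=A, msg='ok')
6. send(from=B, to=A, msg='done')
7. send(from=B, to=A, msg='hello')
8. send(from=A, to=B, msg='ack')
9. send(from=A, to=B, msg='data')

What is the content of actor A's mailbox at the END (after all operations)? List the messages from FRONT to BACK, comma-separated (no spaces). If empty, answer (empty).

After 1 (send(from=B, to=A, msg='resp')): A:[resp] B:[]
After 2 (send(from=A, to=B, msg='start')): A:[resp] B:[start]
After 3 (process(B)): A:[resp] B:[]
After 4 (process(A)): A:[] B:[]
After 5 (send(from=B, to=A, msg='ok')): A:[ok] B:[]
After 6 (send(from=B, to=A, msg='done')): A:[ok,done] B:[]
After 7 (send(from=B, to=A, msg='hello')): A:[ok,done,hello] B:[]
After 8 (send(from=A, to=B, msg='ack')): A:[ok,done,hello] B:[ack]
After 9 (send(from=A, to=B, msg='data')): A:[ok,done,hello] B:[ack,data]

Answer: ok,done,hello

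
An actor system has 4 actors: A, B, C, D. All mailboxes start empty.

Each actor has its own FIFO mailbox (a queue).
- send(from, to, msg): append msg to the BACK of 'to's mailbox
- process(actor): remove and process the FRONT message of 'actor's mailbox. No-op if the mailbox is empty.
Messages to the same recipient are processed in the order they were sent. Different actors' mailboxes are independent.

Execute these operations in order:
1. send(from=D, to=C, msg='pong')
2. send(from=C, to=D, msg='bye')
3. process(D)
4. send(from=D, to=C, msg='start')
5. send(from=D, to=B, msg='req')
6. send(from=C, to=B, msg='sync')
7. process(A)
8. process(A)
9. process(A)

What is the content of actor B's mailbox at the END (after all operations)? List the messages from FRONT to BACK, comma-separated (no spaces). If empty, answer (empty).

After 1 (send(from=D, to=C, msg='pong')): A:[] B:[] C:[pong] D:[]
After 2 (send(from=C, to=D, msg='bye')): A:[] B:[] C:[pong] D:[bye]
After 3 (process(D)): A:[] B:[] C:[pong] D:[]
After 4 (send(from=D, to=C, msg='start')): A:[] B:[] C:[pong,start] D:[]
After 5 (send(from=D, to=B, msg='req')): A:[] B:[req] C:[pong,start] D:[]
After 6 (send(from=C, to=B, msg='sync')): A:[] B:[req,sync] C:[pong,start] D:[]
After 7 (process(A)): A:[] B:[req,sync] C:[pong,start] D:[]
After 8 (process(A)): A:[] B:[req,sync] C:[pong,start] D:[]
After 9 (process(A)): A:[] B:[req,sync] C:[pong,start] D:[]

Answer: req,sync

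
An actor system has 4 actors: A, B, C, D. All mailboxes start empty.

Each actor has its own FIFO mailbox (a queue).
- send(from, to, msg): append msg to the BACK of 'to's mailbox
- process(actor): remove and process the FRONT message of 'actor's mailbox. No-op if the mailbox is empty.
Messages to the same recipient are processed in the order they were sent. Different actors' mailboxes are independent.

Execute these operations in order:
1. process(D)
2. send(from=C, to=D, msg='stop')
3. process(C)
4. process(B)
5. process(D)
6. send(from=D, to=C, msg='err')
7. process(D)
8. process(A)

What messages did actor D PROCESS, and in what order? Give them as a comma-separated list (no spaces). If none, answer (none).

After 1 (process(D)): A:[] B:[] C:[] D:[]
After 2 (send(from=C, to=D, msg='stop')): A:[] B:[] C:[] D:[stop]
After 3 (process(C)): A:[] B:[] C:[] D:[stop]
After 4 (process(B)): A:[] B:[] C:[] D:[stop]
After 5 (process(D)): A:[] B:[] C:[] D:[]
After 6 (send(from=D, to=C, msg='err')): A:[] B:[] C:[err] D:[]
After 7 (process(D)): A:[] B:[] C:[err] D:[]
After 8 (process(A)): A:[] B:[] C:[err] D:[]

Answer: stop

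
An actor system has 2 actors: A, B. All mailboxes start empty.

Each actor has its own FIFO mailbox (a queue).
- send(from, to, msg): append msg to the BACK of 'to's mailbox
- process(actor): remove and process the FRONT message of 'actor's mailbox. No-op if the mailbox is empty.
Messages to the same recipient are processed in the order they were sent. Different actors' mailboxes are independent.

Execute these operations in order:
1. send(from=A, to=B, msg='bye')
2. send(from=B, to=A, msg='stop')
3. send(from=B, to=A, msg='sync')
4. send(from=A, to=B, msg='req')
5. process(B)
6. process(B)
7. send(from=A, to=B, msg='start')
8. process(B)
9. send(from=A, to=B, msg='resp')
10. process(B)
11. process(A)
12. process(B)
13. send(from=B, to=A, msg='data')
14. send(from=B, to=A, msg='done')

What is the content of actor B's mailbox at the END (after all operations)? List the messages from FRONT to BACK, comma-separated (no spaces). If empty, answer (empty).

After 1 (send(from=A, to=B, msg='bye')): A:[] B:[bye]
After 2 (send(from=B, to=A, msg='stop')): A:[stop] B:[bye]
After 3 (send(from=B, to=A, msg='sync')): A:[stop,sync] B:[bye]
After 4 (send(from=A, to=B, msg='req')): A:[stop,sync] B:[bye,req]
After 5 (process(B)): A:[stop,sync] B:[req]
After 6 (process(B)): A:[stop,sync] B:[]
After 7 (send(from=A, to=B, msg='start')): A:[stop,sync] B:[start]
After 8 (process(B)): A:[stop,sync] B:[]
After 9 (send(from=A, to=B, msg='resp')): A:[stop,sync] B:[resp]
After 10 (process(B)): A:[stop,sync] B:[]
After 11 (process(A)): A:[sync] B:[]
After 12 (process(B)): A:[sync] B:[]
After 13 (send(from=B, to=A, msg='data')): A:[sync,data] B:[]
After 14 (send(from=B, to=A, msg='done')): A:[sync,data,done] B:[]

Answer: (empty)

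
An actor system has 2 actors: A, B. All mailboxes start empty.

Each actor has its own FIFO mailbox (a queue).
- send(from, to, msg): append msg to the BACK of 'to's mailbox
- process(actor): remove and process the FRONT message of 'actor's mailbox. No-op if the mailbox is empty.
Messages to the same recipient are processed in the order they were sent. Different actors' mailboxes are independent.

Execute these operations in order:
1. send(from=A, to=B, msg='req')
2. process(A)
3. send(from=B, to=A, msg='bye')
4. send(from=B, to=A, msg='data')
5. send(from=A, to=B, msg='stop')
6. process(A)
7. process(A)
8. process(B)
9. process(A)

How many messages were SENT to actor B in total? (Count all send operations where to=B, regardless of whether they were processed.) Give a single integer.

Answer: 2

Derivation:
After 1 (send(from=A, to=B, msg='req')): A:[] B:[req]
After 2 (process(A)): A:[] B:[req]
After 3 (send(from=B, to=A, msg='bye')): A:[bye] B:[req]
After 4 (send(from=B, to=A, msg='data')): A:[bye,data] B:[req]
After 5 (send(from=A, to=B, msg='stop')): A:[bye,data] B:[req,stop]
After 6 (process(A)): A:[data] B:[req,stop]
After 7 (process(A)): A:[] B:[req,stop]
After 8 (process(B)): A:[] B:[stop]
After 9 (process(A)): A:[] B:[stop]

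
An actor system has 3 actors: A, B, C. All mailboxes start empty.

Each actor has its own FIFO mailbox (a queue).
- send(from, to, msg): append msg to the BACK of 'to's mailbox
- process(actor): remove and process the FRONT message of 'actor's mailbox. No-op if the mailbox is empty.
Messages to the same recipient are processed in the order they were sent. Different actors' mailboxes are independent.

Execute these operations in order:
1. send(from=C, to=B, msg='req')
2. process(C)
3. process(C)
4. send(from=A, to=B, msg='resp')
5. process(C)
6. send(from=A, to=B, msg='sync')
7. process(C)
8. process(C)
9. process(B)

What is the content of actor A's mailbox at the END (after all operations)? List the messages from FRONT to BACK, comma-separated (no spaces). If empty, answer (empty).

After 1 (send(from=C, to=B, msg='req')): A:[] B:[req] C:[]
After 2 (process(C)): A:[] B:[req] C:[]
After 3 (process(C)): A:[] B:[req] C:[]
After 4 (send(from=A, to=B, msg='resp')): A:[] B:[req,resp] C:[]
After 5 (process(C)): A:[] B:[req,resp] C:[]
After 6 (send(from=A, to=B, msg='sync')): A:[] B:[req,resp,sync] C:[]
After 7 (process(C)): A:[] B:[req,resp,sync] C:[]
After 8 (process(C)): A:[] B:[req,resp,sync] C:[]
After 9 (process(B)): A:[] B:[resp,sync] C:[]

Answer: (empty)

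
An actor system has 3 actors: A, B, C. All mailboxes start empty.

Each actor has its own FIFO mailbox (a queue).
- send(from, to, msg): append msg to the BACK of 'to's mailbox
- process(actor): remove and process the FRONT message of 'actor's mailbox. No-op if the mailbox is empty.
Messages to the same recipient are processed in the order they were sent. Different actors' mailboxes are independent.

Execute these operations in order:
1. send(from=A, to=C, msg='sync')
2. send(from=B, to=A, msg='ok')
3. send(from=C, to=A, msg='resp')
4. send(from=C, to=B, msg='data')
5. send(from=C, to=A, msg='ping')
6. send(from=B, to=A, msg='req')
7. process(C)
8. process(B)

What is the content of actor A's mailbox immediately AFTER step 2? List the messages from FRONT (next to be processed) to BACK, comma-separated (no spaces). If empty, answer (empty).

After 1 (send(from=A, to=C, msg='sync')): A:[] B:[] C:[sync]
After 2 (send(from=B, to=A, msg='ok')): A:[ok] B:[] C:[sync]

ok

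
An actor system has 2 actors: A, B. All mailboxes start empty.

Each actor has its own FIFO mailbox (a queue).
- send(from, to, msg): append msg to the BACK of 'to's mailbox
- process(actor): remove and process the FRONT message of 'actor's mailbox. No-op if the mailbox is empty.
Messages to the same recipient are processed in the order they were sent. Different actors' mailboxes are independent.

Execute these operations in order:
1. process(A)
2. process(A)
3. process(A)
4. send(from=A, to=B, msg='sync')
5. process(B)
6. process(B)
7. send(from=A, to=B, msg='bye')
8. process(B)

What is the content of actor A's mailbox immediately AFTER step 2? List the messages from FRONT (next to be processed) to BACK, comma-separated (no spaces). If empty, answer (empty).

After 1 (process(A)): A:[] B:[]
After 2 (process(A)): A:[] B:[]

(empty)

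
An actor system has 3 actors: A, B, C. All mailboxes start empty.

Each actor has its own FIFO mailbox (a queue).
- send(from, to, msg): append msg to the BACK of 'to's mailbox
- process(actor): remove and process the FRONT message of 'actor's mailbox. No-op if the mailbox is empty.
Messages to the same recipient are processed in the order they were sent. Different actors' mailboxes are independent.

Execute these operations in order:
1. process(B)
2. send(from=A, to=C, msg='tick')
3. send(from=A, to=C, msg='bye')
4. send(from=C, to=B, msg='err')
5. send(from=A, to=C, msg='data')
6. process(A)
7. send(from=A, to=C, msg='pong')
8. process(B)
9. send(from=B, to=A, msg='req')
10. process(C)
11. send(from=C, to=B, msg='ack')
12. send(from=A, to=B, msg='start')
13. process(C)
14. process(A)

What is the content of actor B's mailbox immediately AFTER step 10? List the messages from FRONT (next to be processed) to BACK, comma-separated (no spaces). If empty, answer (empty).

After 1 (process(B)): A:[] B:[] C:[]
After 2 (send(from=A, to=C, msg='tick')): A:[] B:[] C:[tick]
After 3 (send(from=A, to=C, msg='bye')): A:[] B:[] C:[tick,bye]
After 4 (send(from=C, to=B, msg='err')): A:[] B:[err] C:[tick,bye]
After 5 (send(from=A, to=C, msg='data')): A:[] B:[err] C:[tick,bye,data]
After 6 (process(A)): A:[] B:[err] C:[tick,bye,data]
After 7 (send(from=A, to=C, msg='pong')): A:[] B:[err] C:[tick,bye,data,pong]
After 8 (process(B)): A:[] B:[] C:[tick,bye,data,pong]
After 9 (send(from=B, to=A, msg='req')): A:[req] B:[] C:[tick,bye,data,pong]
After 10 (process(C)): A:[req] B:[] C:[bye,data,pong]

(empty)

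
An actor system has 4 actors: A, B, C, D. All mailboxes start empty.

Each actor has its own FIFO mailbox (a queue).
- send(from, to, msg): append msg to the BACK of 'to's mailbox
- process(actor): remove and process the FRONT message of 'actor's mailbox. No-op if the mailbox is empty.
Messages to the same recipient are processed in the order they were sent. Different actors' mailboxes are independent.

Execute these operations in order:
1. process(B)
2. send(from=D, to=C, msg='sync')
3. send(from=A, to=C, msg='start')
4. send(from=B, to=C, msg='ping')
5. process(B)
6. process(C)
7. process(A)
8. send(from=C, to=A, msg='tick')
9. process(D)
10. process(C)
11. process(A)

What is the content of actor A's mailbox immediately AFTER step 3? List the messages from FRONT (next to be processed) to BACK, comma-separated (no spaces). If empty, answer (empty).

After 1 (process(B)): A:[] B:[] C:[] D:[]
After 2 (send(from=D, to=C, msg='sync')): A:[] B:[] C:[sync] D:[]
After 3 (send(from=A, to=C, msg='start')): A:[] B:[] C:[sync,start] D:[]

(empty)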